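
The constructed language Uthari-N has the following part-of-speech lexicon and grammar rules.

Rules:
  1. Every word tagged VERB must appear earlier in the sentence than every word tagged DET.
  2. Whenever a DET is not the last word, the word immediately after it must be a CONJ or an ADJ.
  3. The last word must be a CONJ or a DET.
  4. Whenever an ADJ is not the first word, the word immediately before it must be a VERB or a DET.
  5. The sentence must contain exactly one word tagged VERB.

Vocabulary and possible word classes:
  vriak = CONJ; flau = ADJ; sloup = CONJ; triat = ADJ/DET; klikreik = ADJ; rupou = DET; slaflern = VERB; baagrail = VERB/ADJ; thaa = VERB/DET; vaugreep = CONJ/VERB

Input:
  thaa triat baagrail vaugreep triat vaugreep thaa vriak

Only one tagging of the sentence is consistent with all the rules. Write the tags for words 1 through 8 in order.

Candidates per position — 1:thaa {VERB,DET}; 2:triat {ADJ,DET}; 3:baagrail {VERB,ADJ}; 4:vaugreep {CONJ,VERB}; 5:triat {ADJ,DET}; 6:vaugreep {CONJ,VERB}; 7:thaa {VERB,DET}; 8:vriak {CONJ}.
The remaining ambiguous positions (1, 2, 3, 4, 5, 6, 7) are resolved jointly — only one combination satisfies every rule.
The unique satisfying tagging is: VERB DET ADJ CONJ DET CONJ DET CONJ.
Verifying each rule — rule 1 ✓; rule 2 ✓; rule 3 ✓; rule 4 ✓; rule 5 ✓.

VERB DET ADJ CONJ DET CONJ DET CONJ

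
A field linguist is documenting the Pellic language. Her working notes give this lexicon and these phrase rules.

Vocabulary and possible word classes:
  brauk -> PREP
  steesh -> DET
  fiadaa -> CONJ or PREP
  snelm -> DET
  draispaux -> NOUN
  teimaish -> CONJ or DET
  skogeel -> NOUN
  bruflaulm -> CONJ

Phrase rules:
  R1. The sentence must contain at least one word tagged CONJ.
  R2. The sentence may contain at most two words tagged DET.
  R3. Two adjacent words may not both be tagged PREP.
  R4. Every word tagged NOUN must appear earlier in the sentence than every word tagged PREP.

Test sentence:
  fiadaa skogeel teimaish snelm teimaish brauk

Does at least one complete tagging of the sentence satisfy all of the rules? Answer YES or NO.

YES

Candidates per position — 1:fiadaa {CONJ,PREP}; 2:skogeel {NOUN}; 3:teimaish {CONJ,DET}; 4:snelm {DET}; 5:teimaish {CONJ,DET}; 6:brauk {PREP}.
One satisfying assignment: CONJ NOUN CONJ DET DET PREP.
Verifying each rule — rule 1 satisfied; rule 2 satisfied; rule 3 satisfied; rule 4 satisfied.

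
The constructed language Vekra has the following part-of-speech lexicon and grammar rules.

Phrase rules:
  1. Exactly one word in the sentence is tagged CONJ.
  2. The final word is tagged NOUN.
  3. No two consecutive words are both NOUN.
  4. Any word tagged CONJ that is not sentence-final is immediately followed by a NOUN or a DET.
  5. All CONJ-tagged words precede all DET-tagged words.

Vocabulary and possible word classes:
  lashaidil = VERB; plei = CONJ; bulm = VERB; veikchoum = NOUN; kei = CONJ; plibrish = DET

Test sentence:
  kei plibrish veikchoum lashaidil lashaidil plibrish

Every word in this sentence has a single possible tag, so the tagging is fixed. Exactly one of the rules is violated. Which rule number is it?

Fixed tagging: CONJ DET NOUN VERB VERB DET.
Rule check: R1 holds, R2 violated, R3 holds, R4 holds, R5 holds.
Only rule 2 fails.

2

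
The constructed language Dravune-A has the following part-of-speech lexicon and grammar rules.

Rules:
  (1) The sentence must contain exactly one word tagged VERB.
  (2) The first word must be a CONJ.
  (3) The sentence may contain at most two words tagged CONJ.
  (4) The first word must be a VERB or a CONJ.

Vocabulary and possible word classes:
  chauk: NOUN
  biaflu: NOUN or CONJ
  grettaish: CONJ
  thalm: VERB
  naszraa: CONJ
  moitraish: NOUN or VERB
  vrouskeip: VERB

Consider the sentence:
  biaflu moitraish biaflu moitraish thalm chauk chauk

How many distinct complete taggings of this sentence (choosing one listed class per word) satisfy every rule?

2

Candidates per position — 1:biaflu {NOUN,CONJ}; 2:moitraish {NOUN,VERB}; 3:biaflu {NOUN,CONJ}; 4:moitraish {NOUN,VERB}; 5:thalm {VERB}; 6:chauk {NOUN}; 7:chauk {NOUN}.
There are 16 candidate sequences in total.
The sequences that satisfy every rule: CONJ NOUN NOUN NOUN VERB NOUN NOUN; CONJ NOUN CONJ NOUN VERB NOUN NOUN.
Count = 2.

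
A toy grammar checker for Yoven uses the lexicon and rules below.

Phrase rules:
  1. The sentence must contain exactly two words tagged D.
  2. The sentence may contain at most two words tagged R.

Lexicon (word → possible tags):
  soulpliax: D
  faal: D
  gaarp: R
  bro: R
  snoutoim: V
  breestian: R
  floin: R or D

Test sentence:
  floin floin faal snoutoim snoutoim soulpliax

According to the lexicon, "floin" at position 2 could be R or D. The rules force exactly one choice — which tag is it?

Candidates per position — 1:floin {R,D}; 2:floin {R,D}; 3:faal {D}; 4:snoutoim {V}; 5:snoutoim {V}; 6:soulpliax {D}.
If word 1 were D, no tagging could satisfy rule 1; so word 1 is R.
If word 2 were D, no tagging could satisfy rule 1; so word 2 is R.
So the tagging must be: R R D V V D.
Check: rule 1 ✓; rule 2 ✓.

R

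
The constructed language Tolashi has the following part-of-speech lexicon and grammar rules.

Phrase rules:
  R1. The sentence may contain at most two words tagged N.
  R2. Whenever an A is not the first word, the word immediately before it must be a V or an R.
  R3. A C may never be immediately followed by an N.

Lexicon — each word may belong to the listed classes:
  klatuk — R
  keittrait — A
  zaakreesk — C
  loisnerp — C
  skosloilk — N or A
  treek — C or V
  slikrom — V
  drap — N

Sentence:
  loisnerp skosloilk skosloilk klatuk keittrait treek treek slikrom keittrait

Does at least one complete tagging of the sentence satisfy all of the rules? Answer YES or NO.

Candidates per position — 1:loisnerp {C}; 2:skosloilk {N,A}; 3:skosloilk {N,A}; 4:klatuk {R}; 5:keittrait {A}; 6:treek {C,V}; 7:treek {C,V}; 8:slikrom {V}; 9:keittrait {A}.
Every candidate sequence violates at least one rule; no consistent tagging exists.

NO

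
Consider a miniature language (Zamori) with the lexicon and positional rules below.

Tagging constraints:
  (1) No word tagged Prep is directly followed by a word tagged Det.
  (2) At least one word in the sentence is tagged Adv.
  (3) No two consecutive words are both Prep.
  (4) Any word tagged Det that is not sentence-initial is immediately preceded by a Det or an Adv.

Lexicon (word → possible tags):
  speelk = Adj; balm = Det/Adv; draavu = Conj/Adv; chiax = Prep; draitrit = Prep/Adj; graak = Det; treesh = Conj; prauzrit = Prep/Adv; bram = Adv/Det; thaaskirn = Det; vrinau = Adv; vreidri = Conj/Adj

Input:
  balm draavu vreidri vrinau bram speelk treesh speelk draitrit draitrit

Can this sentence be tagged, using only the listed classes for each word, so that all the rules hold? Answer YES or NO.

Candidates per position — 1:balm {Det,Adv}; 2:draavu {Conj,Adv}; 3:vreidri {Conj,Adj}; 4:vrinau {Adv}; 5:bram {Adv,Det}; 6:speelk {Adj}; 7:treesh {Conj}; 8:speelk {Adj}; 9:draitrit {Prep,Adj}; 10:draitrit {Prep,Adj}.
One satisfying assignment: Det Conj Conj Adv Det Adj Conj Adj Prep Adj.
Verifying each rule — rule 1 satisfied; rule 2 satisfied; rule 3 satisfied; rule 4 satisfied.

YES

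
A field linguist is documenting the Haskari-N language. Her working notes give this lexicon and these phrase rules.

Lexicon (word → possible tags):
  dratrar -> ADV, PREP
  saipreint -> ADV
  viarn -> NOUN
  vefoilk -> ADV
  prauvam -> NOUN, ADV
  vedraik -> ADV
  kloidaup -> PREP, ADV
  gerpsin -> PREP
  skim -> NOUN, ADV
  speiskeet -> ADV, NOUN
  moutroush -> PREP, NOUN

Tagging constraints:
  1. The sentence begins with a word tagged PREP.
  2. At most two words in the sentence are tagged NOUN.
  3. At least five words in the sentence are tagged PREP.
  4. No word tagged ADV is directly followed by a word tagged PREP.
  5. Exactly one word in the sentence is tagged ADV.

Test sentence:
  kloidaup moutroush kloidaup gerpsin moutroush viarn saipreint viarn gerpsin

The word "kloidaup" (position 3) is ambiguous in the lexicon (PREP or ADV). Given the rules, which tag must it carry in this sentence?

Candidates per position — 1:kloidaup {PREP,ADV}; 2:moutroush {PREP,NOUN}; 3:kloidaup {PREP,ADV}; 4:gerpsin {PREP}; 5:moutroush {PREP,NOUN}; 6:viarn {NOUN}; 7:saipreint {ADV}; 8:viarn {NOUN}; 9:gerpsin {PREP}.
If word 1 were ADV, no tagging could satisfy rule 1; so word 1 is PREP.
If word 2 were NOUN, no tagging could satisfy rule 2; so word 2 is PREP.
If word 3 were ADV, no tagging could satisfy rule 4; so word 3 is PREP.
If word 5 were NOUN, no tagging could satisfy rule 2; so word 5 is PREP.
The only consistent sequence is: PREP PREP PREP PREP PREP NOUN ADV NOUN PREP.
Check: rule 1 ok; rule 2 ok; rule 3 ok; rule 4 ok; rule 5 ok.

PREP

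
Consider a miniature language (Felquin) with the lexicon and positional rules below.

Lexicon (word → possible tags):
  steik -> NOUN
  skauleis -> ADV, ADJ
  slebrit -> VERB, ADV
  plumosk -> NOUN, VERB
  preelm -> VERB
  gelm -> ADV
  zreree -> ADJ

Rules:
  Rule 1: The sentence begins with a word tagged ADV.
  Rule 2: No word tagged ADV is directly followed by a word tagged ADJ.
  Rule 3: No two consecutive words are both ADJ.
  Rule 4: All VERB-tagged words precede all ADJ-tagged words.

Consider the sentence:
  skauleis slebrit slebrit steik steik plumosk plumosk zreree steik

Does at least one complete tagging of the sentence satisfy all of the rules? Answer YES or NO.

YES

Candidates per position — 1:skauleis {ADV,ADJ}; 2:slebrit {VERB,ADV}; 3:slebrit {VERB,ADV}; 4:steik {NOUN}; 5:steik {NOUN}; 6:plumosk {NOUN,VERB}; 7:plumosk {NOUN,VERB}; 8:zreree {ADJ}; 9:steik {NOUN}.
One satisfying assignment: ADV ADV ADV NOUN NOUN VERB VERB ADJ NOUN.
Check: rule 1 ✓; rule 2 ✓; rule 3 ✓; rule 4 ✓.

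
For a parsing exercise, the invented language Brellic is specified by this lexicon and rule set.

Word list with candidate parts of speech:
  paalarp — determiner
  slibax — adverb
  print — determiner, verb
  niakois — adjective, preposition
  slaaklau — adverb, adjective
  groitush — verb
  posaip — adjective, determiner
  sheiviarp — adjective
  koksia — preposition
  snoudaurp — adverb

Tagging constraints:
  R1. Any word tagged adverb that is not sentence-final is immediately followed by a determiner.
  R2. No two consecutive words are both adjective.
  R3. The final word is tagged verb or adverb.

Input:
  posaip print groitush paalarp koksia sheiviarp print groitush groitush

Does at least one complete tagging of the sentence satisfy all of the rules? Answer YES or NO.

Candidates per position — 1:posaip {adjective,determiner}; 2:print {determiner,verb}; 3:groitush {verb}; 4:paalarp {determiner}; 5:koksia {preposition}; 6:sheiviarp {adjective}; 7:print {determiner,verb}; 8:groitush {verb}; 9:groitush {verb}.
One satisfying assignment: adjective verb verb determiner preposition adjective determiner verb verb.
Checking: rule 1 satisfied; rule 2 satisfied; rule 3 satisfied.

YES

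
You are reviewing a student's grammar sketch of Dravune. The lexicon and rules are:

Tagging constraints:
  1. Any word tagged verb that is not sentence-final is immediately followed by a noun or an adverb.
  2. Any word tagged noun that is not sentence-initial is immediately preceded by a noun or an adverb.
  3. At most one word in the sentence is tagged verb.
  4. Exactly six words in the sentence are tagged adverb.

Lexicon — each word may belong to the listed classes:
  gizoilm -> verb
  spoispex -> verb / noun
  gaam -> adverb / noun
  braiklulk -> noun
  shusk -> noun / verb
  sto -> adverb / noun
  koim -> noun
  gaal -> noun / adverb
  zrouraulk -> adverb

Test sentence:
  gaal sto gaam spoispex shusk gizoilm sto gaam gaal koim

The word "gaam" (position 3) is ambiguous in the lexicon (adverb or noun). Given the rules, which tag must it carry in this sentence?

adverb

Candidates per position — 1:gaal {noun,adverb}; 2:sto {adverb,noun}; 3:gaam {adverb,noun}; 4:spoispex {verb,noun}; 5:shusk {noun,verb}; 6:gizoilm {verb}; 7:sto {adverb,noun}; 8:gaam {adverb,noun}; 9:gaal {noun,adverb}; 10:koim {noun}.
Position 1: tagging it noun would leave rule 4 unsatisfiable, so it must be adverb.
Position 2: tagging it noun would leave rule 4 unsatisfiable, so it must be adverb.
Position 3: tagging it noun would leave rule 4 unsatisfiable, so it must be adverb.
Position 4: tagging it verb would leave rule 3 unsatisfiable, so it must be noun.
Position 5: tagging it verb would leave rule 1 unsatisfiable, so it must be noun.
Position 7: tagging it noun would leave rule 2 unsatisfiable, so it must be adverb.
Position 8: tagging it noun would leave rule 4 unsatisfiable, so it must be adverb.
Position 9: tagging it noun would leave rule 4 unsatisfiable, so it must be adverb.
So the tagging must be: adverb adverb adverb noun noun verb adverb adverb adverb noun.
Checking: rule 1 satisfied; rule 2 satisfied; rule 3 satisfied; rule 4 satisfied.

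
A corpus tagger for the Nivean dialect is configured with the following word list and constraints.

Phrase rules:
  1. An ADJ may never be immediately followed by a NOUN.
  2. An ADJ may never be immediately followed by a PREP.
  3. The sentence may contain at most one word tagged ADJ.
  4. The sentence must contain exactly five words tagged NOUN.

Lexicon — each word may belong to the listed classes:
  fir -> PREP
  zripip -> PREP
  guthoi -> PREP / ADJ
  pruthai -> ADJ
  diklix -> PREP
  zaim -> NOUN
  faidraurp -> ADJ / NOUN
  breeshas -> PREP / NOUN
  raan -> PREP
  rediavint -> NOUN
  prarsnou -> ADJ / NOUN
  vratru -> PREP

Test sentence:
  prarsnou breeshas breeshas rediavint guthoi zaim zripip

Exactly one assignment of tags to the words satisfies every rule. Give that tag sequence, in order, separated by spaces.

NOUN NOUN NOUN NOUN PREP NOUN PREP

Candidates per position — 1:prarsnou {ADJ,NOUN}; 2:breeshas {PREP,NOUN}; 3:breeshas {PREP,NOUN}; 4:rediavint {NOUN}; 5:guthoi {PREP,ADJ}; 6:zaim {NOUN}; 7:zripip {PREP}.
Position 1: tagging it ADJ would leave rule 4 unsatisfiable, so it must be NOUN.
Position 2: tagging it PREP would leave rule 4 unsatisfiable, so it must be NOUN.
Position 3: tagging it PREP would leave rule 4 unsatisfiable, so it must be NOUN.
Position 5: tagging it ADJ would leave rule 1 unsatisfiable, so it must be PREP.
The only consistent sequence is: NOUN NOUN NOUN NOUN PREP NOUN PREP.
Verifying each rule — rule 1 holds; rule 2 holds; rule 3 holds; rule 4 holds.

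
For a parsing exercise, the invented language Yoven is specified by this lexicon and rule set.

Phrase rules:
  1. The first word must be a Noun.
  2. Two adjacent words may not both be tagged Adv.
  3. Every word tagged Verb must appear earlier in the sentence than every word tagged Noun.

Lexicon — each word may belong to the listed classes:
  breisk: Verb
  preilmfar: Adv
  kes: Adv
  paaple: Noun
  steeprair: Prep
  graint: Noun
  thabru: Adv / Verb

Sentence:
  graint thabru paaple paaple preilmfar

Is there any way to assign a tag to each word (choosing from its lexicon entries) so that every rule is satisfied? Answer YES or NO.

YES

Candidates per position — 1:graint {Noun}; 2:thabru {Adv,Verb}; 3:paaple {Noun}; 4:paaple {Noun}; 5:preilmfar {Adv}.
One satisfying assignment: Noun Adv Noun Noun Adv.
Checking: rule 1 holds; rule 2 holds; rule 3 holds.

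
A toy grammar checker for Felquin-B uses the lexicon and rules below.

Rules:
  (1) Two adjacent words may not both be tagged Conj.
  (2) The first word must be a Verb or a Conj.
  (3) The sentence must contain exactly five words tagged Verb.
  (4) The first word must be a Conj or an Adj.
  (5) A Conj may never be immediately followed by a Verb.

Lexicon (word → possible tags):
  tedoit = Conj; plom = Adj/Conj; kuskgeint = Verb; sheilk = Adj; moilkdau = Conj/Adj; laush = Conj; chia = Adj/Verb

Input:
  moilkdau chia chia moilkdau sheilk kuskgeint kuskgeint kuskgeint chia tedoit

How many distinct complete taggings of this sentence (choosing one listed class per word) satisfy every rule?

Candidates per position — 1:moilkdau {Conj,Adj}; 2:chia {Adj,Verb}; 3:chia {Adj,Verb}; 4:moilkdau {Conj,Adj}; 5:sheilk {Adj}; 6:kuskgeint {Verb}; 7:kuskgeint {Verb}; 8:kuskgeint {Verb}; 9:chia {Adj,Verb}; 10:tedoit {Conj}.
There are 32 candidate sequences in total.
The sequences that satisfy every rule: Conj Adj Verb Conj Adj Verb Verb Verb Verb Conj; Conj Adj Verb Adj Adj Verb Verb Verb Verb Conj.
Count = 2.

2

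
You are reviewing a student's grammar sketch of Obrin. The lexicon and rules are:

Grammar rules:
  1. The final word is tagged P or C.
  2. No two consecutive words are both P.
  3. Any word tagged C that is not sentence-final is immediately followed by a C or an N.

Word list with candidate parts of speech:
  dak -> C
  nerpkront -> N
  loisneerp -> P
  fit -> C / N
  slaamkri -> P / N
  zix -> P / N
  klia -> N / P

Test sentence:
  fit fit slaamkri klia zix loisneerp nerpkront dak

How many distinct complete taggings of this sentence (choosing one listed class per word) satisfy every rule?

Candidates per position — 1:fit {C,N}; 2:fit {C,N}; 3:slaamkri {P,N}; 4:klia {N,P}; 5:zix {P,N}; 6:loisneerp {P}; 7:nerpkront {N}; 8:dak {C}.
There are 32 candidate sequences in total.
Checking each against the rules leaves 10 sequences.
Count = 10.

10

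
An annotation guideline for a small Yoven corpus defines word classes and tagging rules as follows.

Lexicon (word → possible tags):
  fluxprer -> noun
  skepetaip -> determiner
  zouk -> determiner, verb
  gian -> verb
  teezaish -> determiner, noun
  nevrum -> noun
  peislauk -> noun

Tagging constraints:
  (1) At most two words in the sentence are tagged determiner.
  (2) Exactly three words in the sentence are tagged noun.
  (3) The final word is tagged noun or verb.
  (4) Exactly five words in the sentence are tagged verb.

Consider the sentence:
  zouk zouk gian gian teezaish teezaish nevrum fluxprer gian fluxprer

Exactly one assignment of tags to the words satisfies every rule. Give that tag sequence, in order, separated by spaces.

verb verb verb verb determiner determiner noun noun verb noun

Candidates per position — 1:zouk {determiner,verb}; 2:zouk {determiner,verb}; 3:gian {verb}; 4:gian {verb}; 5:teezaish {determiner,noun}; 6:teezaish {determiner,noun}; 7:nevrum {noun}; 8:fluxprer {noun}; 9:gian {verb}; 10:fluxprer {noun}.
At position 1, choosing determiner makes rule 4 impossible to satisfy; hence verb.
At position 2, choosing determiner makes rule 4 impossible to satisfy; hence verb.
At position 5, choosing noun makes rule 2 impossible to satisfy; hence determiner.
At position 6, choosing noun makes rule 2 impossible to satisfy; hence determiner.
That leaves exactly one tagging: verb verb verb verb determiner determiner noun noun verb noun.
Check: rule 1 ok; rule 2 ok; rule 3 ok; rule 4 ok.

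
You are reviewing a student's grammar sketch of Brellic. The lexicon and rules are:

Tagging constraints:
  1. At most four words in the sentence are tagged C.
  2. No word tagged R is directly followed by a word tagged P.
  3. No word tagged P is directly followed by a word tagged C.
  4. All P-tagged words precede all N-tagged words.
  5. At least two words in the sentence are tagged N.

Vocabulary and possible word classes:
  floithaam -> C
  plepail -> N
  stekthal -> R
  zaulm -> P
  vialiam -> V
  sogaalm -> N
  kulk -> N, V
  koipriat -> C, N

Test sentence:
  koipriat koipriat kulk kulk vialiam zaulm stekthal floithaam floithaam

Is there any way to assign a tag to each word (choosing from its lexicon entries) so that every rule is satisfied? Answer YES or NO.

NO

Candidates per position — 1:koipriat {C,N}; 2:koipriat {C,N}; 3:kulk {N,V}; 4:kulk {N,V}; 5:vialiam {V}; 6:zaulm {P}; 7:stekthal {R}; 8:floithaam {C}; 9:floithaam {C}.
Every candidate sequence violates at least one rule; no consistent tagging exists.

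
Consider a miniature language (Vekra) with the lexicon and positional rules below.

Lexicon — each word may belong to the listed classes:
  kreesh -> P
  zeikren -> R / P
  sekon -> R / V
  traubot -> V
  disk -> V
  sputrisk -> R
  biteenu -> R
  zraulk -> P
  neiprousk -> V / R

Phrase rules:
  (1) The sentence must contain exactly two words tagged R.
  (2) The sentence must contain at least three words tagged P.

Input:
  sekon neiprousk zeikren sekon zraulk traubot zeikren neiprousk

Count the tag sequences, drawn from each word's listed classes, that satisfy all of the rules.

Candidates per position — 1:sekon {R,V}; 2:neiprousk {V,R}; 3:zeikren {R,P}; 4:sekon {R,V}; 5:zraulk {P}; 6:traubot {V}; 7:zeikren {R,P}; 8:neiprousk {V,R}.
There are 64 candidate sequences in total.
Checking each against the rules leaves 6 sequences.
Count = 6.

6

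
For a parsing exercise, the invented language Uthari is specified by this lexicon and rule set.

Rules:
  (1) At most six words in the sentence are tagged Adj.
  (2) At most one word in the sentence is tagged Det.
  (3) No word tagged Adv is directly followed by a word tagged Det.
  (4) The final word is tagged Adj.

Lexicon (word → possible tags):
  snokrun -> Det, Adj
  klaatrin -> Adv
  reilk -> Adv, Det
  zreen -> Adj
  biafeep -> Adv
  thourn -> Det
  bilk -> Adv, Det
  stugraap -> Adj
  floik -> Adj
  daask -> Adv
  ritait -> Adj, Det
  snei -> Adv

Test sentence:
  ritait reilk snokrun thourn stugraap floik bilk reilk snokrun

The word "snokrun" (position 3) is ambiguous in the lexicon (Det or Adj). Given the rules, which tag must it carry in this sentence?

Adj

Candidates per position — 1:ritait {Adj,Det}; 2:reilk {Adv,Det}; 3:snokrun {Det,Adj}; 4:thourn {Det}; 5:stugraap {Adj}; 6:floik {Adj}; 7:bilk {Adv,Det}; 8:reilk {Adv,Det}; 9:snokrun {Det,Adj}.
If word 1 were Det, no tagging could satisfy rule 2; so word 1 is Adj.
If word 2 were Det, no tagging could satisfy rule 2; so word 2 is Adv.
If word 3 were Det, no tagging could satisfy rule 2; so word 3 is Adj.
If word 7 were Det, no tagging could satisfy rule 2; so word 7 is Adv.
If word 8 were Det, no tagging could satisfy rule 2; so word 8 is Adv.
If word 9 were Det, no tagging could satisfy rule 2; so word 9 is Adj.
The only consistent sequence is: Adj Adv Adj Det Adj Adj Adv Adv Adj.
Check: rule 1 satisfied; rule 2 satisfied; rule 3 satisfied; rule 4 satisfied.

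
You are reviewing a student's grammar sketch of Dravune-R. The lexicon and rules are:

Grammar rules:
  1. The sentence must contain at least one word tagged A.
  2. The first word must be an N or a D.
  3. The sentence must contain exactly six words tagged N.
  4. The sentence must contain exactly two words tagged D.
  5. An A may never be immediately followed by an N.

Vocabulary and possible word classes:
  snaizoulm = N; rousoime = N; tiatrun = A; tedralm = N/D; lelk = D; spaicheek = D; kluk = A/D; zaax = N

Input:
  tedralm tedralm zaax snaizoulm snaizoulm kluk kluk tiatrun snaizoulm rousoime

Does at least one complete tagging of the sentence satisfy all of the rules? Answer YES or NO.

Candidates per position — 1:tedralm {N,D}; 2:tedralm {N,D}; 3:zaax {N}; 4:snaizoulm {N}; 5:snaizoulm {N}; 6:kluk {A,D}; 7:kluk {A,D}; 8:tiatrun {A}; 9:snaizoulm {N}; 10:rousoime {N}.
Rule 5 cannot be satisfied by any choice of tags from the lexicon.
So there is no consistent tagging.

NO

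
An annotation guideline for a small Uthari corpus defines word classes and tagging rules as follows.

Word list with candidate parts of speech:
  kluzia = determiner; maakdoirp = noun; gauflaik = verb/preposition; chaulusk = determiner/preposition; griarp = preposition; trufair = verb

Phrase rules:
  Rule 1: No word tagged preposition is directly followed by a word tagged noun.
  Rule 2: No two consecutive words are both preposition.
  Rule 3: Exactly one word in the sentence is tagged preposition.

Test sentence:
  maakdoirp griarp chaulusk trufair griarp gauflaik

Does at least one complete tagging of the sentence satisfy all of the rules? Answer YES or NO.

NO

Candidates per position — 1:maakdoirp {noun}; 2:griarp {preposition}; 3:chaulusk {determiner,preposition}; 4:trufair {verb}; 5:griarp {preposition}; 6:gauflaik {verb,preposition}.
Rule 3 cannot be satisfied by any choice of tags from the lexicon.
So there is no consistent tagging.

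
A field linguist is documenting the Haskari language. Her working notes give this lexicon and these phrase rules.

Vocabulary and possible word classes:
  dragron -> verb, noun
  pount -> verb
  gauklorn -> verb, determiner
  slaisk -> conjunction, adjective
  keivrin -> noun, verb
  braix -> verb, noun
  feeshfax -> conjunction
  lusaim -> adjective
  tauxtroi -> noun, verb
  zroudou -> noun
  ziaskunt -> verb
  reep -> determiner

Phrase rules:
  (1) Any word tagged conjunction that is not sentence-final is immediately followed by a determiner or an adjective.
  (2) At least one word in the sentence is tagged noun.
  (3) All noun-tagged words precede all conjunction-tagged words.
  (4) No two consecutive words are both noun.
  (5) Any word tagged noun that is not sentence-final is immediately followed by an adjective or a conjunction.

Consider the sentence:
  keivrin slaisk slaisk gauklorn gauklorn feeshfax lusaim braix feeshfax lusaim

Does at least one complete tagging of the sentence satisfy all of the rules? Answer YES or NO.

YES

Candidates per position — 1:keivrin {noun,verb}; 2:slaisk {conjunction,adjective}; 3:slaisk {conjunction,adjective}; 4:gauklorn {verb,determiner}; 5:gauklorn {verb,determiner}; 6:feeshfax {conjunction}; 7:lusaim {adjective}; 8:braix {verb,noun}; 9:feeshfax {conjunction}; 10:lusaim {adjective}.
One satisfying assignment: noun adjective adjective verb verb conjunction adjective verb conjunction adjective.
Verifying each rule — rule 1 holds; rule 2 holds; rule 3 holds; rule 4 holds; rule 5 holds.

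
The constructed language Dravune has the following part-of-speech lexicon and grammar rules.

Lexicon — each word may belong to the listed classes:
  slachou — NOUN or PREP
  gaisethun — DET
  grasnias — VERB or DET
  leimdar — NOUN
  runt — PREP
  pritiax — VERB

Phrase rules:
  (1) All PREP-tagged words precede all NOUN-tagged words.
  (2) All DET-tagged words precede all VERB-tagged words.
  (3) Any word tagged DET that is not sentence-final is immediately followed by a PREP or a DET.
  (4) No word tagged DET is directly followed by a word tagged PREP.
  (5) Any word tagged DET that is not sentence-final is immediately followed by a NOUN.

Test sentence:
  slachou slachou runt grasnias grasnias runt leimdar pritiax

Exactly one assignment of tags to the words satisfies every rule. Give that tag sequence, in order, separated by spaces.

PREP PREP PREP VERB VERB PREP NOUN VERB

Candidates per position — 1:slachou {NOUN,PREP}; 2:slachou {NOUN,PREP}; 3:runt {PREP}; 4:grasnias {VERB,DET}; 5:grasnias {VERB,DET}; 6:runt {PREP}; 7:leimdar {NOUN}; 8:pritiax {VERB}.
At position 1, choosing NOUN makes rule 1 impossible to satisfy; hence PREP.
At position 2, choosing NOUN makes rule 1 impossible to satisfy; hence PREP.
At position 4, choosing DET makes rule 5 impossible to satisfy; hence VERB.
At position 5, choosing DET makes rule 2 impossible to satisfy; hence VERB.
So the tagging must be: PREP PREP PREP VERB VERB PREP NOUN VERB.
Checking: rule 1 holds; rule 2 holds; rule 3 holds; rule 4 holds; rule 5 holds.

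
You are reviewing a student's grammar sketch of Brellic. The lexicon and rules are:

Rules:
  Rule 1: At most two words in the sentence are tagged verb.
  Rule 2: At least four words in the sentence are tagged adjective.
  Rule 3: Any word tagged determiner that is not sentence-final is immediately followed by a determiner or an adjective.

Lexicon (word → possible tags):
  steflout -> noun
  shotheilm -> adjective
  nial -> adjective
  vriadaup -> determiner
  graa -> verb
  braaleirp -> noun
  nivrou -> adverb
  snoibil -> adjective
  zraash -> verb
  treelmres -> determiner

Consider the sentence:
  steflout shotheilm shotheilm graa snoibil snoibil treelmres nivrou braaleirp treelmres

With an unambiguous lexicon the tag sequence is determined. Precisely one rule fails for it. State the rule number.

Fixed tagging: noun adjective adjective verb adjective adjective determiner adverb noun determiner.
Applying the rules: R1 ✓, R2 ✓, R3 ✗.
Only rule 3 fails.

3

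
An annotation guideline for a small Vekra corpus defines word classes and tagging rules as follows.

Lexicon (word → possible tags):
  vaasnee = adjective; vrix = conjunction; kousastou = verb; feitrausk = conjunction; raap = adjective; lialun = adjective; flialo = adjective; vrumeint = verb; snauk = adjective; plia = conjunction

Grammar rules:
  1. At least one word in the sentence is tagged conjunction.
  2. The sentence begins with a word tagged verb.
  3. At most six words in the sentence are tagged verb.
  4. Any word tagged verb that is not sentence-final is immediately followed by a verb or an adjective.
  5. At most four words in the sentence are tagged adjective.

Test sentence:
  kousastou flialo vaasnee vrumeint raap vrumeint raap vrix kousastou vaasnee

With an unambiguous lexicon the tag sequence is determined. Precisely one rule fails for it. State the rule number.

5

Fixed tagging: verb adjective adjective verb adjective verb adjective conjunction verb adjective.
Applying the rules: R1 holds, R2 holds, R3 holds, R4 holds, R5 violated.
Only rule 5 fails.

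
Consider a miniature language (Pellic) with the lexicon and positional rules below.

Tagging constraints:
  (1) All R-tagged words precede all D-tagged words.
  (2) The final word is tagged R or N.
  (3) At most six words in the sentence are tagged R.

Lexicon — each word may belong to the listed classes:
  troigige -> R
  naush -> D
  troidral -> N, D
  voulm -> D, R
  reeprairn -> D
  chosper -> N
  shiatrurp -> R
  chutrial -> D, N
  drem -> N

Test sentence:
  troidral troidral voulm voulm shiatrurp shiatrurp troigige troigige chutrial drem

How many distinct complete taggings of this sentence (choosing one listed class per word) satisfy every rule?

2

Candidates per position — 1:troidral {N,D}; 2:troidral {N,D}; 3:voulm {D,R}; 4:voulm {D,R}; 5:shiatrurp {R}; 6:shiatrurp {R}; 7:troigige {R}; 8:troigige {R}; 9:chutrial {D,N}; 10:drem {N}.
There are 32 candidate sequences in total.
The sequences that satisfy every rule: N N R R R R R R D N; N N R R R R R R N N.
Count = 2.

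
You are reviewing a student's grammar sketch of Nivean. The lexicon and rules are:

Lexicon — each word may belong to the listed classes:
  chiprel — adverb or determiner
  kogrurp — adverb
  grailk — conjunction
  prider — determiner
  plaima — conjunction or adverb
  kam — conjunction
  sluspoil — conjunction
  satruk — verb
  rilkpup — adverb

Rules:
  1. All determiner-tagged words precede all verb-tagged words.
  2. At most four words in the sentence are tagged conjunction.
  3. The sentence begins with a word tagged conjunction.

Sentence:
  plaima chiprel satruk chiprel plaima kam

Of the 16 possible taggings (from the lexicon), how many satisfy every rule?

4

Candidates per position — 1:plaima {conjunction,adverb}; 2:chiprel {adverb,determiner}; 3:satruk {verb}; 4:chiprel {adverb,determiner}; 5:plaima {conjunction,adverb}; 6:kam {conjunction}.
There are 16 candidate sequences in total.
The sequences that satisfy every rule: conjunction adverb verb adverb conjunction conjunction; conjunction adverb verb adverb adverb conjunction; conjunction determiner verb adverb conjunction conjunction; conjunction determiner verb adverb adverb conjunction.
Count = 4.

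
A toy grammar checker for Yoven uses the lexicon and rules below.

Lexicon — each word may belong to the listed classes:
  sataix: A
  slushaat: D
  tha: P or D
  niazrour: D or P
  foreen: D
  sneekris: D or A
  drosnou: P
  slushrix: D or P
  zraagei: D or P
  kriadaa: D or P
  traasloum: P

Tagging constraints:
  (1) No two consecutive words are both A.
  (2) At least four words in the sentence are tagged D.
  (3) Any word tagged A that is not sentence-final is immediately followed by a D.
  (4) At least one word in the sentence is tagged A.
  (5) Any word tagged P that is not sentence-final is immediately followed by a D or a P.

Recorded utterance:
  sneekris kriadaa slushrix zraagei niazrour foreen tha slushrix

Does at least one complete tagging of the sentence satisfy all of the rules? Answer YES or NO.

Candidates per position — 1:sneekris {D,A}; 2:kriadaa {D,P}; 3:slushrix {D,P}; 4:zraagei {D,P}; 5:niazrour {D,P}; 6:foreen {D}; 7:tha {P,D}; 8:slushrix {D,P}.
One satisfying assignment: A D D P P D D P.
Rule-by-rule: rule 1 ok; rule 2 ok; rule 3 ok; rule 4 ok; rule 5 ok.

YES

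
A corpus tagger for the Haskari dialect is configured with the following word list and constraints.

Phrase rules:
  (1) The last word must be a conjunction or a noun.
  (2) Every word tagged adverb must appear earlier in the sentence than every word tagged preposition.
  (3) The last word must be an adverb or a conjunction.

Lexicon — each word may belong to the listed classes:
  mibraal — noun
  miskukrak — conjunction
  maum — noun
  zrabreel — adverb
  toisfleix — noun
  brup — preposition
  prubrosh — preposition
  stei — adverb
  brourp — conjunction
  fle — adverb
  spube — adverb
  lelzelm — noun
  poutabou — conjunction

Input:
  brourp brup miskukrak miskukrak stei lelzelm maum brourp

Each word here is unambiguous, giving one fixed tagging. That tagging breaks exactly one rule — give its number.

Fixed tagging: conjunction preposition conjunction conjunction adverb noun noun conjunction.
Checking each rule: R1 pass, R2 fail, R3 pass.
Only rule 2 fails.

2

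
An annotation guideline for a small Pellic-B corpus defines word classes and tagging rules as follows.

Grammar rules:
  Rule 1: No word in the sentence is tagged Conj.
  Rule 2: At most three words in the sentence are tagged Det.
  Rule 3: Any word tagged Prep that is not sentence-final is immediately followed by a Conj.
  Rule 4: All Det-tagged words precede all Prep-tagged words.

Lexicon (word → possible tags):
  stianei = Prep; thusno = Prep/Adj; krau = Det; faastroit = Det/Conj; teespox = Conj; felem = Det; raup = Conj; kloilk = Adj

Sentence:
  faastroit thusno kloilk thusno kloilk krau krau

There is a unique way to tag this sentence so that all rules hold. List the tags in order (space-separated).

Det Adj Adj Adj Adj Det Det

Candidates per position — 1:faastroit {Det,Conj}; 2:thusno {Prep,Adj}; 3:kloilk {Adj}; 4:thusno {Prep,Adj}; 5:kloilk {Adj}; 6:krau {Det}; 7:krau {Det}.
If word 1 were Conj, no tagging could satisfy rule 1; so word 1 is Det.
If word 2 were Prep, no tagging could satisfy rule 3; so word 2 is Adj.
If word 4 were Prep, no tagging could satisfy rule 3; so word 4 is Adj.
The unique satisfying tagging is: Det Adj Adj Adj Adj Det Det.
Checking: rule 1 ok; rule 2 ok; rule 3 ok; rule 4 ok.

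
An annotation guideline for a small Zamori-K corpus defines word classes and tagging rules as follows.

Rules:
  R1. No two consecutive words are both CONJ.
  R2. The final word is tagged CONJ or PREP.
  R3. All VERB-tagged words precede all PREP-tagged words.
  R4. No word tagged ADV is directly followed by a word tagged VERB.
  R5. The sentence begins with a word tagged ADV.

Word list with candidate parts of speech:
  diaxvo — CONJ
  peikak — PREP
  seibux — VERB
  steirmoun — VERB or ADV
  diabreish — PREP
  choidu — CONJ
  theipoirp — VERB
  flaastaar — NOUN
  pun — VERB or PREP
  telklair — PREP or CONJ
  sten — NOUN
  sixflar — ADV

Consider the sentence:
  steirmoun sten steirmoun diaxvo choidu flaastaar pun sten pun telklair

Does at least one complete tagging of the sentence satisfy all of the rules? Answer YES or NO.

Candidates per position — 1:steirmoun {VERB,ADV}; 2:sten {NOUN}; 3:steirmoun {VERB,ADV}; 4:diaxvo {CONJ}; 5:choidu {CONJ}; 6:flaastaar {NOUN}; 7:pun {VERB,PREP}; 8:sten {NOUN}; 9:pun {VERB,PREP}; 10:telklair {PREP,CONJ}.
Rule 1 cannot be satisfied by any choice of tags from the lexicon.
So there is no consistent tagging.

NO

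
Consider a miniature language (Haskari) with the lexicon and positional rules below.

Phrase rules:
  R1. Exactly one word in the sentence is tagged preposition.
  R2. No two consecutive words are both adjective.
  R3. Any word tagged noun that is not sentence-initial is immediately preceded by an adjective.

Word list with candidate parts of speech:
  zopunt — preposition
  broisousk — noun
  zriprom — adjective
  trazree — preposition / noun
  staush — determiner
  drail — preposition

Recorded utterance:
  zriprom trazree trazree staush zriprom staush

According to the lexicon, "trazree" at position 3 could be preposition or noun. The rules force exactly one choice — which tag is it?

Candidates per position — 1:zriprom {adjective}; 2:trazree {preposition,noun}; 3:trazree {preposition,noun}; 4:staush {determiner}; 5:zriprom {adjective}; 6:staush {determiner}.
If word 3 were noun, no tagging could satisfy rule 3; so word 3 is preposition.
If word 2 were preposition, no tagging could satisfy rule 1; so word 2 is noun.
So the tagging must be: adjective noun preposition determiner adjective determiner.
Verifying each rule — rule 1 ✓; rule 2 ✓; rule 3 ✓.

preposition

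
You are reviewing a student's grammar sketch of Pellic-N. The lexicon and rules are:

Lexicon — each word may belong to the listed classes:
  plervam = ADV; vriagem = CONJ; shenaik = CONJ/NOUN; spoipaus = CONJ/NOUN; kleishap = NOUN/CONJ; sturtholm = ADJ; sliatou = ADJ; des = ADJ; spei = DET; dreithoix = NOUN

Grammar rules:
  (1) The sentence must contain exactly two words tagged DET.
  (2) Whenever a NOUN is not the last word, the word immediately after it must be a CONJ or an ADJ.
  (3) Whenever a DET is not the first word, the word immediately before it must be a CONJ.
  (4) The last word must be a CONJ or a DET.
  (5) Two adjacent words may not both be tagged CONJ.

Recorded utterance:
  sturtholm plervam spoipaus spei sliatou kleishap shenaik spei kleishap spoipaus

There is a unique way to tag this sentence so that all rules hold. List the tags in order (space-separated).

ADJ ADV CONJ DET ADJ NOUN CONJ DET NOUN CONJ

Candidates per position — 1:sturtholm {ADJ}; 2:plervam {ADV}; 3:spoipaus {CONJ,NOUN}; 4:spei {DET}; 5:sliatou {ADJ}; 6:kleishap {NOUN,CONJ}; 7:shenaik {CONJ,NOUN}; 8:spei {DET}; 9:kleishap {NOUN,CONJ}; 10:spoipaus {CONJ,NOUN}.
If word 3 were NOUN, no tagging could satisfy rule 2; so word 3 is CONJ.
If word 7 were NOUN, no tagging could satisfy rule 2; so word 7 is CONJ.
If word 10 were NOUN, no tagging could satisfy rule 4; so word 10 is CONJ.
If word 6 were CONJ, no tagging could satisfy rule 5; so word 6 is NOUN.
If word 9 were CONJ, no tagging could satisfy rule 5; so word 9 is NOUN.
That leaves exactly one tagging: ADJ ADV CONJ DET ADJ NOUN CONJ DET NOUN CONJ.
Check: rule 1 ✓; rule 2 ✓; rule 3 ✓; rule 4 ✓; rule 5 ✓.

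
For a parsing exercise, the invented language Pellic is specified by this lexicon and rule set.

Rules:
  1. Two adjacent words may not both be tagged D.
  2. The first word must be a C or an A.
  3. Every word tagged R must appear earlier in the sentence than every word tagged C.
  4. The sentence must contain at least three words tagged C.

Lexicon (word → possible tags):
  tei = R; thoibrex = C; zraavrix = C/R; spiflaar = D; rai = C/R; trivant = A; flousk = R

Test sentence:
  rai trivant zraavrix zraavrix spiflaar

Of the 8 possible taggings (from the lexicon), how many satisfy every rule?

1

Candidates per position — 1:rai {C,R}; 2:trivant {A}; 3:zraavrix {C,R}; 4:zraavrix {C,R}; 5:spiflaar {D}.
There are 8 candidate sequences in total.
The sequences that satisfy every rule: C A C C D.
Count = 1.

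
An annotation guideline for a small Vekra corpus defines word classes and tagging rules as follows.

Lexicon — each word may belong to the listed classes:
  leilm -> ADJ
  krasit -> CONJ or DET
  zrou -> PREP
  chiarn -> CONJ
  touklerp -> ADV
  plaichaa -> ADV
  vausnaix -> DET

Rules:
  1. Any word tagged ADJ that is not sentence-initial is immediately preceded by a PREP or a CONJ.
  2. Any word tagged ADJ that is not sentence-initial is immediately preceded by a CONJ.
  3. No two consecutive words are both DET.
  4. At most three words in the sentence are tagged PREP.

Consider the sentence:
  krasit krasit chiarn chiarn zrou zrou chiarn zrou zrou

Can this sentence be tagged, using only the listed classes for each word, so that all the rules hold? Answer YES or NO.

NO

Candidates per position — 1:krasit {CONJ,DET}; 2:krasit {CONJ,DET}; 3:chiarn {CONJ}; 4:chiarn {CONJ}; 5:zrou {PREP}; 6:zrou {PREP}; 7:chiarn {CONJ}; 8:zrou {PREP}; 9:zrou {PREP}.
Rule 4 cannot be satisfied by any choice of tags from the lexicon.
So there is no consistent tagging.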